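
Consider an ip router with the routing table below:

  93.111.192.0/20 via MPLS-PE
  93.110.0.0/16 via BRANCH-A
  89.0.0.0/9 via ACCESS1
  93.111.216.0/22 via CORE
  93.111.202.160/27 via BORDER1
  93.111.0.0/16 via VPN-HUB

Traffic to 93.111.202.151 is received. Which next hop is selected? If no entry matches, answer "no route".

MPLS-PE

Routes whose prefix contains 93.111.202.151:
  93.111.0.0/16 (93.111.0.0 - 93.111.255.255) -> VPN-HUB
  93.111.192.0/20 (93.111.192.0 - 93.111.207.255) -> MPLS-PE
More-specific entries that do NOT match:
  93.111.202.160/27 (93.111.202.160 - 93.111.202.191) does not contain 93.111.202.151
  93.111.216.0/22 (93.111.216.0 - 93.111.219.255) does not contain 93.111.202.151
Longest matching prefix is /20 -> next hop MPLS-PE.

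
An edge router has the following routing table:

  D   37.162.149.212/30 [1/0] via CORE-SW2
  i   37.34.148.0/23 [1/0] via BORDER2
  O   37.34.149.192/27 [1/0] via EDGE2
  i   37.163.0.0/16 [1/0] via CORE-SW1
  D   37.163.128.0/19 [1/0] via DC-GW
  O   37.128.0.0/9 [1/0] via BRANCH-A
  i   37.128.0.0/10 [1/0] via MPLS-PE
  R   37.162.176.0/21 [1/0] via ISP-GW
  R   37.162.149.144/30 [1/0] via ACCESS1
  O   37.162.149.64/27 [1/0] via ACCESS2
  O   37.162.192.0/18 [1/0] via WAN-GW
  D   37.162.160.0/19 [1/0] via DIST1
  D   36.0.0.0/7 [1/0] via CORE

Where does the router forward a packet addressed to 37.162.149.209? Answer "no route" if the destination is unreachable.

MPLS-PE

Routes whose prefix contains 37.162.149.209:
  36.0.0.0/7 (36.0.0.0 - 37.255.255.255) -> CORE
  37.128.0.0/9 (37.128.0.0 - 37.255.255.255) -> BRANCH-A
  37.128.0.0/10 (37.128.0.0 - 37.191.255.255) -> MPLS-PE
More-specific entries that do NOT match:
  37.162.149.212/30 (37.162.149.212 - 37.162.149.215) does not contain 37.162.149.209
  37.162.149.144/30 (37.162.149.144 - 37.162.149.147) does not contain 37.162.149.209
  37.34.149.192/27 (37.34.149.192 - 37.34.149.223) does not contain 37.162.149.209
  37.162.149.64/27 (37.162.149.64 - 37.162.149.95) does not contain 37.162.149.209
  37.34.148.0/23 (37.34.148.0 - 37.34.149.255) does not contain 37.162.149.209
  37.162.176.0/21 (37.162.176.0 - 37.162.183.255) does not contain 37.162.149.209
  37.163.128.0/19 (37.163.128.0 - 37.163.159.255) does not contain 37.162.149.209
  37.162.160.0/19 (37.162.160.0 - 37.162.191.255) does not contain 37.162.149.209
  37.162.192.0/18 (37.162.192.0 - 37.162.255.255) does not contain 37.162.149.209
  37.163.0.0/16 (37.163.0.0 - 37.163.255.255) does not contain 37.162.149.209
Longest matching prefix is /10 -> next hop MPLS-PE.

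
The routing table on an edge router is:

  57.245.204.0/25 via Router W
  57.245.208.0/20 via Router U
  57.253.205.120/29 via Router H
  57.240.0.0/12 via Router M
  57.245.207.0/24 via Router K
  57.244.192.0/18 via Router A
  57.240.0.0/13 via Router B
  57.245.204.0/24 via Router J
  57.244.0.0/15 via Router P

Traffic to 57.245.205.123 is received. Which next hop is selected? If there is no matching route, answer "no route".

Router P

Routes whose prefix contains 57.245.205.123:
  57.240.0.0/12 (57.240.0.0 - 57.255.255.255) -> Router M
  57.240.0.0/13 (57.240.0.0 - 57.247.255.255) -> Router B
  57.244.0.0/15 (57.244.0.0 - 57.245.255.255) -> Router P
More-specific entries that do NOT match:
  57.253.205.120/29 (57.253.205.120 - 57.253.205.127) does not contain 57.245.205.123
  57.245.204.0/25 (57.245.204.0 - 57.245.204.127) does not contain 57.245.205.123
  57.245.207.0/24 (57.245.207.0 - 57.245.207.255) does not contain 57.245.205.123
  57.245.204.0/24 (57.245.204.0 - 57.245.204.255) does not contain 57.245.205.123
  57.245.208.0/20 (57.245.208.0 - 57.245.223.255) does not contain 57.245.205.123
  57.244.192.0/18 (57.244.192.0 - 57.244.255.255) does not contain 57.245.205.123
Longest matching prefix is /15 -> next hop Router P.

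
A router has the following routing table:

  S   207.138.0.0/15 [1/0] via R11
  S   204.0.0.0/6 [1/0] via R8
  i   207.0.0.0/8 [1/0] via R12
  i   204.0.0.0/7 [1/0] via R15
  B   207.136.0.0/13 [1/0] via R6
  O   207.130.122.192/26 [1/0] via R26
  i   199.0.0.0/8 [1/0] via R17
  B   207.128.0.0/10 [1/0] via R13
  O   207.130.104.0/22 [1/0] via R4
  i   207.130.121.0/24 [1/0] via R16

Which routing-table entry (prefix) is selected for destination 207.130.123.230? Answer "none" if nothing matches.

207.128.0.0/10

Entries matching 207.130.123.230:
  204.0.0.0/6 (204.0.0.0 - 207.255.255.255)
  207.0.0.0/8 (207.0.0.0 - 207.255.255.255)
  207.128.0.0/10 (207.128.0.0 - 207.191.255.255)
Most specific is 207.128.0.0/10.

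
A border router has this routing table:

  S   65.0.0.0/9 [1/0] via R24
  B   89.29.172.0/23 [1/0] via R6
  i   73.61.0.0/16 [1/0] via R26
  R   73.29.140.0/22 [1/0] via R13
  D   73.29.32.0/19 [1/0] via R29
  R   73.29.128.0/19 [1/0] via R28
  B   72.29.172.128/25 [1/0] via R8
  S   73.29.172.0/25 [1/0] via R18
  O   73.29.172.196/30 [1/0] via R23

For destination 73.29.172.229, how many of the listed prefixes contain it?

No listed prefix contains 73.29.172.229.
Total matching entries: 0.

0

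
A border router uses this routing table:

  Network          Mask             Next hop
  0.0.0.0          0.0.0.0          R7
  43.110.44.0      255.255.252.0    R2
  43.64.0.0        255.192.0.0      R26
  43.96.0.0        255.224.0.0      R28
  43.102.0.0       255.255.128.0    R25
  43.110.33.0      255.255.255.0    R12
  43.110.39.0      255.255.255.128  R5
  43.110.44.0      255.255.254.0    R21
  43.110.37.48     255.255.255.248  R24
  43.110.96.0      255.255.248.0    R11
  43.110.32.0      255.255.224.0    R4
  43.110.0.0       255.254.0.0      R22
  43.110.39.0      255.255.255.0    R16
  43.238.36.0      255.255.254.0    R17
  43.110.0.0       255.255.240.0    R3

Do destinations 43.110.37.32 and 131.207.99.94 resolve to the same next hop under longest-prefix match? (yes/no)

43.110.37.32: longest match 43.110.32.0/19 -> R4
131.207.99.94: longest match 0.0.0.0/0 -> R7

no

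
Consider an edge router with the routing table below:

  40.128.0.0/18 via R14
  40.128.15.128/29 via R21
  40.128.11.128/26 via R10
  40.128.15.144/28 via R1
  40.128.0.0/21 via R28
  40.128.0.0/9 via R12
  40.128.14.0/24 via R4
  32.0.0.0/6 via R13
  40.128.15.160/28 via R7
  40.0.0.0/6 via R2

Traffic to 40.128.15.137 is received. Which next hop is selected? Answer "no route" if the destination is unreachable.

R14

Routes whose prefix contains 40.128.15.137:
  40.0.0.0/6 (40.0.0.0 - 43.255.255.255) -> R2
  40.128.0.0/9 (40.128.0.0 - 40.255.255.255) -> R12
  40.128.0.0/18 (40.128.0.0 - 40.128.63.255) -> R14
More-specific entries that do NOT match:
  40.128.15.128/29 (40.128.15.128 - 40.128.15.135) does not contain 40.128.15.137
  40.128.15.144/28 (40.128.15.144 - 40.128.15.159) does not contain 40.128.15.137
  40.128.15.160/28 (40.128.15.160 - 40.128.15.175) does not contain 40.128.15.137
  40.128.11.128/26 (40.128.11.128 - 40.128.11.191) does not contain 40.128.15.137
  40.128.14.0/24 (40.128.14.0 - 40.128.14.255) does not contain 40.128.15.137
  40.128.0.0/21 (40.128.0.0 - 40.128.7.255) does not contain 40.128.15.137
Longest matching prefix is /18 -> next hop R14.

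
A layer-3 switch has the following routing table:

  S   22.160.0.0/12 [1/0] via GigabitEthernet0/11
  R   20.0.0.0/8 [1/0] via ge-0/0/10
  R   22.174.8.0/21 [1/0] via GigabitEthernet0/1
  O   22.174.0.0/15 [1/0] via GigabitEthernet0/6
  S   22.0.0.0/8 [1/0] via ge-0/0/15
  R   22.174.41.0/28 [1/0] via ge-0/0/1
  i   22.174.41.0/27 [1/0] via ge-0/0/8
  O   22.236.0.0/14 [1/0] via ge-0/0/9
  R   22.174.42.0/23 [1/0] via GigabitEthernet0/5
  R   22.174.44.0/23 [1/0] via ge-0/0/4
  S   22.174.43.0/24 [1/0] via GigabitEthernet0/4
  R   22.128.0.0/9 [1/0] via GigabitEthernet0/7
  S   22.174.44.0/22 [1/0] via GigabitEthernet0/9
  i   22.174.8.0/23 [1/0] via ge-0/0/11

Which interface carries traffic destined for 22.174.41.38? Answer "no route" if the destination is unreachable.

GigabitEthernet0/6

Routes whose prefix contains 22.174.41.38:
  22.0.0.0/8 (22.0.0.0 - 22.255.255.255) -> ge-0/0/15
  22.128.0.0/9 (22.128.0.0 - 22.255.255.255) -> GigabitEthernet0/7
  22.160.0.0/12 (22.160.0.0 - 22.175.255.255) -> GigabitEthernet0/11
  22.174.0.0/15 (22.174.0.0 - 22.175.255.255) -> GigabitEthernet0/6
More-specific entries that do NOT match:
  22.174.41.0/28 (22.174.41.0 - 22.174.41.15) does not contain 22.174.41.38
  22.174.41.0/27 (22.174.41.0 - 22.174.41.31) does not contain 22.174.41.38
  22.174.43.0/24 (22.174.43.0 - 22.174.43.255) does not contain 22.174.41.38
  22.174.42.0/23 (22.174.42.0 - 22.174.43.255) does not contain 22.174.41.38
  22.174.44.0/23 (22.174.44.0 - 22.174.45.255) does not contain 22.174.41.38
  22.174.8.0/23 (22.174.8.0 - 22.174.9.255) does not contain 22.174.41.38
  22.174.44.0/22 (22.174.44.0 - 22.174.47.255) does not contain 22.174.41.38
  22.174.8.0/21 (22.174.8.0 - 22.174.15.255) does not contain 22.174.41.38
Longest matching prefix is /15 -> interface GigabitEthernet0/6.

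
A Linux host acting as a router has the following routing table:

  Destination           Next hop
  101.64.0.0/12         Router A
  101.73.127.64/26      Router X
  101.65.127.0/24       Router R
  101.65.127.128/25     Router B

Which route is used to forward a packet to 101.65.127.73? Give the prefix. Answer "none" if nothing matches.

Entries matching 101.65.127.73:
  101.64.0.0/12 (101.64.0.0 - 101.79.255.255)
  101.65.127.0/24 (101.65.127.0 - 101.65.127.255)
Most specific is 101.65.127.0/24.

101.65.127.0/24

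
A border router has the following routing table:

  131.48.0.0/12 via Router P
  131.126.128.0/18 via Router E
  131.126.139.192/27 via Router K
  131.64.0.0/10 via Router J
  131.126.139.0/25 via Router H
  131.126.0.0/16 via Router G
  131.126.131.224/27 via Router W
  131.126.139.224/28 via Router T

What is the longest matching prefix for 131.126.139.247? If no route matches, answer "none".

Entries matching 131.126.139.247:
  131.64.0.0/10 (131.64.0.0 - 131.127.255.255)
  131.126.0.0/16 (131.126.0.0 - 131.126.255.255)
  131.126.128.0/18 (131.126.128.0 - 131.126.191.255)
Most specific is 131.126.128.0/18.

131.126.128.0/18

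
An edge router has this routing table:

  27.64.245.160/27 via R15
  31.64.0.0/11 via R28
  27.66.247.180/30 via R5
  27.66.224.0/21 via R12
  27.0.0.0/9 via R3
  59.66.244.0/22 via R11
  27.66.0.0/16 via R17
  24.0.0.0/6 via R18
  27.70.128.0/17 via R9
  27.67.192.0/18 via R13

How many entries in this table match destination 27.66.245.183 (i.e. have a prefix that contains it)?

Prefixes containing 27.66.245.183:
  24.0.0.0/6 (24.0.0.0 - 27.255.255.255)
  27.0.0.0/9 (27.0.0.0 - 27.127.255.255)
  27.66.0.0/16 (27.66.0.0 - 27.66.255.255)
Total matching entries: 3.

3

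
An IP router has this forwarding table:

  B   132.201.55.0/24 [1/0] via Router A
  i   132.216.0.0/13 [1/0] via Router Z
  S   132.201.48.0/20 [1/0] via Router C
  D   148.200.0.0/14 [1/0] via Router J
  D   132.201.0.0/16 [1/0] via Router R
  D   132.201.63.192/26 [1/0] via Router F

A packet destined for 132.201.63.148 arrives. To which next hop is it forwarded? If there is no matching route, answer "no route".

Router C

Routes whose prefix contains 132.201.63.148:
  132.201.0.0/16 (132.201.0.0 - 132.201.255.255) -> Router R
  132.201.48.0/20 (132.201.48.0 - 132.201.63.255) -> Router C
More-specific entries that do NOT match:
  132.201.63.192/26 (132.201.63.192 - 132.201.63.255) does not contain 132.201.63.148
  132.201.55.0/24 (132.201.55.0 - 132.201.55.255) does not contain 132.201.63.148
Longest matching prefix is /20 -> next hop Router C.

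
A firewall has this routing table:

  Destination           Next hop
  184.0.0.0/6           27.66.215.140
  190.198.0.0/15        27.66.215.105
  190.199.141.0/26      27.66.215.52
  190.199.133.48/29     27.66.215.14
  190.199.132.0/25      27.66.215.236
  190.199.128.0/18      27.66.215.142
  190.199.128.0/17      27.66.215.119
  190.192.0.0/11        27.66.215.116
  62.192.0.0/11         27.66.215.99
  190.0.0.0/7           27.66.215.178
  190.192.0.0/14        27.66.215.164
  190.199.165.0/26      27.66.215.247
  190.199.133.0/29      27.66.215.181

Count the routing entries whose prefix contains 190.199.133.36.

5

Prefixes containing 190.199.133.36:
  190.0.0.0/7 (190.0.0.0 - 191.255.255.255)
  190.192.0.0/11 (190.192.0.0 - 190.223.255.255)
  190.198.0.0/15 (190.198.0.0 - 190.199.255.255)
  190.199.128.0/17 (190.199.128.0 - 190.199.255.255)
  190.199.128.0/18 (190.199.128.0 - 190.199.191.255)
Total matching entries: 5.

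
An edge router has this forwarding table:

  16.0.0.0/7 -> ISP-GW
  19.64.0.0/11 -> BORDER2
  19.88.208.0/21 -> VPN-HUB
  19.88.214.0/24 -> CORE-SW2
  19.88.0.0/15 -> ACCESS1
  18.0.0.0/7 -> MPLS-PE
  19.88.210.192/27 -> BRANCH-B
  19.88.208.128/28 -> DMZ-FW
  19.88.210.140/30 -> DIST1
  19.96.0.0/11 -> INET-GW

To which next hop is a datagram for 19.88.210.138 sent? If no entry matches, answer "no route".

VPN-HUB

Routes whose prefix contains 19.88.210.138:
  18.0.0.0/7 (18.0.0.0 - 19.255.255.255) -> MPLS-PE
  19.64.0.0/11 (19.64.0.0 - 19.95.255.255) -> BORDER2
  19.88.0.0/15 (19.88.0.0 - 19.89.255.255) -> ACCESS1
  19.88.208.0/21 (19.88.208.0 - 19.88.215.255) -> VPN-HUB
More-specific entries that do NOT match:
  19.88.210.140/30 (19.88.210.140 - 19.88.210.143) does not contain 19.88.210.138
  19.88.208.128/28 (19.88.208.128 - 19.88.208.143) does not contain 19.88.210.138
  19.88.210.192/27 (19.88.210.192 - 19.88.210.223) does not contain 19.88.210.138
  19.88.214.0/24 (19.88.214.0 - 19.88.214.255) does not contain 19.88.210.138
Longest matching prefix is /21 -> next hop VPN-HUB.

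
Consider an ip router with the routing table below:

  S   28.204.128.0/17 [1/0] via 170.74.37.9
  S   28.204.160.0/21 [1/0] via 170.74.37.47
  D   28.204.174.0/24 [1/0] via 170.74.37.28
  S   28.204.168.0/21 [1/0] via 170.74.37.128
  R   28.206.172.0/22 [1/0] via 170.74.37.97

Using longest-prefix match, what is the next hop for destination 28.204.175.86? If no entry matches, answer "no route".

Routes whose prefix contains 28.204.175.86:
  28.204.128.0/17 (28.204.128.0 - 28.204.255.255) -> 170.74.37.9
  28.204.168.0/21 (28.204.168.0 - 28.204.175.255) -> 170.74.37.128
More-specific entries that do NOT match:
  28.204.174.0/24 (28.204.174.0 - 28.204.174.255) does not contain 28.204.175.86
  28.206.172.0/22 (28.206.172.0 - 28.206.175.255) does not contain 28.204.175.86
Longest matching prefix is /21 -> next hop 170.74.37.128.

170.74.37.128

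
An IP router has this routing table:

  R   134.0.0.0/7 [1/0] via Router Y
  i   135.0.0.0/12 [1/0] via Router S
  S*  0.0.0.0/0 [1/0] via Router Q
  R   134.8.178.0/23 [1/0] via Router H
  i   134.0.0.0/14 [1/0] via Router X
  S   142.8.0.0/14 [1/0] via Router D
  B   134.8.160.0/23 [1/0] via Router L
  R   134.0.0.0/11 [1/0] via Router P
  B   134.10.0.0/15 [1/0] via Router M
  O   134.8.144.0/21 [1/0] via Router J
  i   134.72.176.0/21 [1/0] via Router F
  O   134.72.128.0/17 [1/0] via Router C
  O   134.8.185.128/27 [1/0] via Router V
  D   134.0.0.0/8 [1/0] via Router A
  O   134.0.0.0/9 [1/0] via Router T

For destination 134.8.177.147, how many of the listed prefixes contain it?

5

Prefixes containing 134.8.177.147:
  0.0.0.0/0 (default, matches everything)
  134.0.0.0/7 (134.0.0.0 - 135.255.255.255)
  134.0.0.0/8 (134.0.0.0 - 134.255.255.255)
  134.0.0.0/9 (134.0.0.0 - 134.127.255.255)
  134.0.0.0/11 (134.0.0.0 - 134.31.255.255)
Total matching entries: 5.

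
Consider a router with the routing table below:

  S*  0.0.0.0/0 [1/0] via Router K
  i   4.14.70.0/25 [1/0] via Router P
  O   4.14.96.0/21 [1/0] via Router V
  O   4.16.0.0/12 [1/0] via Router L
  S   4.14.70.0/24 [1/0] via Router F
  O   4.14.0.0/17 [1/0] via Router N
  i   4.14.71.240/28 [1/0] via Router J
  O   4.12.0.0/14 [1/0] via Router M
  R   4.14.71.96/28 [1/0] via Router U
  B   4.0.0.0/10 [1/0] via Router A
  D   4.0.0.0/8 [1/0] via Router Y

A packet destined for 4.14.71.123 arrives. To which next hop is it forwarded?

Router N

Routes whose prefix contains 4.14.71.123:
  0.0.0.0/0 (default, matches everything) -> Router K
  4.0.0.0/8 (4.0.0.0 - 4.255.255.255) -> Router Y
  4.0.0.0/10 (4.0.0.0 - 4.63.255.255) -> Router A
  4.12.0.0/14 (4.12.0.0 - 4.15.255.255) -> Router M
  4.14.0.0/17 (4.14.0.0 - 4.14.127.255) -> Router N
More-specific entries that do NOT match:
  4.14.71.240/28 (4.14.71.240 - 4.14.71.255) does not contain 4.14.71.123
  4.14.71.96/28 (4.14.71.96 - 4.14.71.111) does not contain 4.14.71.123
  4.14.70.0/25 (4.14.70.0 - 4.14.70.127) does not contain 4.14.71.123
  4.14.70.0/24 (4.14.70.0 - 4.14.70.255) does not contain 4.14.71.123
  4.14.96.0/21 (4.14.96.0 - 4.14.103.255) does not contain 4.14.71.123
Longest matching prefix is /17 -> next hop Router N.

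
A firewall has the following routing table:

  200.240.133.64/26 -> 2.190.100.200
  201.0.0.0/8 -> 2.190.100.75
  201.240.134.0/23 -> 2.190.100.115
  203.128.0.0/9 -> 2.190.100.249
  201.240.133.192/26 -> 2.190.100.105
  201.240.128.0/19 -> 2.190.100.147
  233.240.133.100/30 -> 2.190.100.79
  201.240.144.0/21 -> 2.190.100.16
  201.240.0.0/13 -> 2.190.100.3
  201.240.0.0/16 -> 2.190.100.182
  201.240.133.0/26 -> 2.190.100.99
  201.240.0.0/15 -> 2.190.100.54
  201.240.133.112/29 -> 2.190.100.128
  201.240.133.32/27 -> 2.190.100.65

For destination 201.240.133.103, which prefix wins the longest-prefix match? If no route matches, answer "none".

Entries matching 201.240.133.103:
  201.0.0.0/8 (201.0.0.0 - 201.255.255.255)
  201.240.0.0/13 (201.240.0.0 - 201.247.255.255)
  201.240.0.0/15 (201.240.0.0 - 201.241.255.255)
  201.240.0.0/16 (201.240.0.0 - 201.240.255.255)
  201.240.128.0/19 (201.240.128.0 - 201.240.159.255)
Most specific is 201.240.128.0/19.

201.240.128.0/19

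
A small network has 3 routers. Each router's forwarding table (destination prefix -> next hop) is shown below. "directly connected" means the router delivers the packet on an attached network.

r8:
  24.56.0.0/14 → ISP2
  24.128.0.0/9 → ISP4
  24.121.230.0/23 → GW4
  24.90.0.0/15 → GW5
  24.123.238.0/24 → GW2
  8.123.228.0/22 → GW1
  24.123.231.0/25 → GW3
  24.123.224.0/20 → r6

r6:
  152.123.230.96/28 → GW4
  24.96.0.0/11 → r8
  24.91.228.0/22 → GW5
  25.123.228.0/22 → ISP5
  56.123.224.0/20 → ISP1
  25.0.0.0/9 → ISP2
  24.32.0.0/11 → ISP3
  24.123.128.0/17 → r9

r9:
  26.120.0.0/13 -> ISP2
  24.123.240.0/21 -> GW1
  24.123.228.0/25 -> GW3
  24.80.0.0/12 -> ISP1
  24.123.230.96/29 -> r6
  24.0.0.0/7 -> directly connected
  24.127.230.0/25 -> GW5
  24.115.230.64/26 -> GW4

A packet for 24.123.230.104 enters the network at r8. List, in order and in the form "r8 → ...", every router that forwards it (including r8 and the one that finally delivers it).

r8 → r6 → r9

At r8: longest match for 24.123.230.104 is 24.123.224.0/20 -> r6
At r6: longest match for 24.123.230.104 is 24.123.128.0/17 -> r9
At r9: longest match for 24.123.230.104 is 24.0.0.0/7 -> directly connected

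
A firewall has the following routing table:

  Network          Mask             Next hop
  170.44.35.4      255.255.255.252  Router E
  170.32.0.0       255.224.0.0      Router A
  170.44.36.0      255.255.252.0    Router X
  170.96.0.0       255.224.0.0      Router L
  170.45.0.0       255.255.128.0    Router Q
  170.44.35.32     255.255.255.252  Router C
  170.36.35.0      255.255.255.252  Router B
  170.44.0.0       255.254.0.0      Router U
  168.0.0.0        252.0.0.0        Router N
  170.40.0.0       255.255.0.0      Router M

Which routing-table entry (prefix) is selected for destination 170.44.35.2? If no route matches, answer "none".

170.44.0.0/15

Entries matching 170.44.35.2:
  168.0.0.0/6 (168.0.0.0 - 171.255.255.255)
  170.32.0.0/11 (170.32.0.0 - 170.63.255.255)
  170.44.0.0/15 (170.44.0.0 - 170.45.255.255)
Most specific is 170.44.0.0/15.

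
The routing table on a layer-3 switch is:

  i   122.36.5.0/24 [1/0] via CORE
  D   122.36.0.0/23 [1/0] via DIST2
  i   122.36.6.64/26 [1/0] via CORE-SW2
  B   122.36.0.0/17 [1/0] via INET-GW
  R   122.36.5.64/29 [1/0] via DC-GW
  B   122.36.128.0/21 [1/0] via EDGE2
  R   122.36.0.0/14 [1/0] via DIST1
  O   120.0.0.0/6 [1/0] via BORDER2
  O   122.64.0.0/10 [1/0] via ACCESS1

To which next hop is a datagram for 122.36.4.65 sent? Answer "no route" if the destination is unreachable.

INET-GW

Routes whose prefix contains 122.36.4.65:
  120.0.0.0/6 (120.0.0.0 - 123.255.255.255) -> BORDER2
  122.36.0.0/14 (122.36.0.0 - 122.39.255.255) -> DIST1
  122.36.0.0/17 (122.36.0.0 - 122.36.127.255) -> INET-GW
More-specific entries that do NOT match:
  122.36.5.64/29 (122.36.5.64 - 122.36.5.71) does not contain 122.36.4.65
  122.36.6.64/26 (122.36.6.64 - 122.36.6.127) does not contain 122.36.4.65
  122.36.5.0/24 (122.36.5.0 - 122.36.5.255) does not contain 122.36.4.65
  122.36.0.0/23 (122.36.0.0 - 122.36.1.255) does not contain 122.36.4.65
  122.36.128.0/21 (122.36.128.0 - 122.36.135.255) does not contain 122.36.4.65
Longest matching prefix is /17 -> next hop INET-GW.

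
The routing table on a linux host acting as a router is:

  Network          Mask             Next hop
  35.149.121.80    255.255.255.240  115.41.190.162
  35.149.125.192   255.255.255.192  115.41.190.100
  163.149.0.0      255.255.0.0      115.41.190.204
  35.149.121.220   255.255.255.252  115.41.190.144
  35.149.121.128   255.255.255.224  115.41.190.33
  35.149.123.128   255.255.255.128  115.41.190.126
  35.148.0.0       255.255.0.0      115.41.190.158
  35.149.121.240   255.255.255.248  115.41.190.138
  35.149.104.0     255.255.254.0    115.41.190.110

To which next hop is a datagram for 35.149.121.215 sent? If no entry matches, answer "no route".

No entry's prefix contains 35.149.121.215; there is no default route.

no route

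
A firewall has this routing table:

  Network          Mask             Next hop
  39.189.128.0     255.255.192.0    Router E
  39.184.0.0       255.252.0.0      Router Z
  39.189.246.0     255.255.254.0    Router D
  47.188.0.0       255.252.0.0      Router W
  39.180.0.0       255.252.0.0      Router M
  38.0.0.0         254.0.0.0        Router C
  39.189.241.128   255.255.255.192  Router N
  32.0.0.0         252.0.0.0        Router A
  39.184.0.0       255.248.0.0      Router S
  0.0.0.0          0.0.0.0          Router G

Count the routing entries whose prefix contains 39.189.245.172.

Prefixes containing 39.189.245.172:
  0.0.0.0/0 (default, matches everything)
  38.0.0.0/7 (38.0.0.0 - 39.255.255.255)
  39.184.0.0/13 (39.184.0.0 - 39.191.255.255)
Total matching entries: 3.

3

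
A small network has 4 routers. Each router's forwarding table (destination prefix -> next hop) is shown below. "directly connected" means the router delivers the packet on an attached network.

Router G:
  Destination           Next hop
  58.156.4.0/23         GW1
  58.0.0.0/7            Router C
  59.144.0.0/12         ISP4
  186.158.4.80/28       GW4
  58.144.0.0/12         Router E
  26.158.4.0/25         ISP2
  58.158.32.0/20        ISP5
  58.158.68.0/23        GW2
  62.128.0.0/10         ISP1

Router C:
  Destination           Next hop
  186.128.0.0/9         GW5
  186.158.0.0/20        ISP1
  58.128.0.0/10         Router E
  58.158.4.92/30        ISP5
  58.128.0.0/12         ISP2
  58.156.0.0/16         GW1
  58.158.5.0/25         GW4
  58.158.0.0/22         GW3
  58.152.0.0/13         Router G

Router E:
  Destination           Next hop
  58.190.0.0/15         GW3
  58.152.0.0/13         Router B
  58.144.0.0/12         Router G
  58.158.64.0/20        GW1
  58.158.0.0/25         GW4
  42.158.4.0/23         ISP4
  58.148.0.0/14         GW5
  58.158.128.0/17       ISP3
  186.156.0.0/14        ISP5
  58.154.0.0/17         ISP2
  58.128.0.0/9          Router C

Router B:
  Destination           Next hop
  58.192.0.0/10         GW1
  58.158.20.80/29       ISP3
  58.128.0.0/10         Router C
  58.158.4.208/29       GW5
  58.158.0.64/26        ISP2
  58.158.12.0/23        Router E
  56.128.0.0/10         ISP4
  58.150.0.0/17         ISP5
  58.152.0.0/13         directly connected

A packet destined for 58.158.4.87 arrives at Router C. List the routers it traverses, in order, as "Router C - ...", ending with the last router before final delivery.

Router C - Router G - Router E - Router B

At Router C: longest match for 58.158.4.87 is 58.152.0.0/13 -> Router G
At Router G: longest match for 58.158.4.87 is 58.144.0.0/12 -> Router E
At Router E: longest match for 58.158.4.87 is 58.152.0.0/13 -> Router B
At Router B: longest match for 58.158.4.87 is 58.152.0.0/13 -> directly connected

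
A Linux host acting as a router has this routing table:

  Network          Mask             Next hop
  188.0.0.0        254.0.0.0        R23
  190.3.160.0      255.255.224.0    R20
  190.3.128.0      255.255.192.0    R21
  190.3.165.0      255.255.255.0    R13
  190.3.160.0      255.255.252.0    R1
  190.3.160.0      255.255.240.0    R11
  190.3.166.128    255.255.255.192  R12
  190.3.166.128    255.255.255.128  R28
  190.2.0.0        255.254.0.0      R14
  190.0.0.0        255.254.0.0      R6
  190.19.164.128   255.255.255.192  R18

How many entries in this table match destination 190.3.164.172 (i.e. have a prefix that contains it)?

Prefixes containing 190.3.164.172:
  190.2.0.0/15 (190.2.0.0 - 190.3.255.255)
  190.3.128.0/18 (190.3.128.0 - 190.3.191.255)
  190.3.160.0/19 (190.3.160.0 - 190.3.191.255)
  190.3.160.0/20 (190.3.160.0 - 190.3.175.255)
Total matching entries: 4.

4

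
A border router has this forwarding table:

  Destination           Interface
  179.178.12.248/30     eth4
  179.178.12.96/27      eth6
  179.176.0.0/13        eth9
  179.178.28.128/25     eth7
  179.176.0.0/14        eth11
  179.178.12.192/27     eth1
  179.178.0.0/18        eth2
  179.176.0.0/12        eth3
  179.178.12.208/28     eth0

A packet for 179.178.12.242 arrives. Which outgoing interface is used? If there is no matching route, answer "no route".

eth2

Routes whose prefix contains 179.178.12.242:
  179.176.0.0/12 (179.176.0.0 - 179.191.255.255) -> eth3
  179.176.0.0/13 (179.176.0.0 - 179.183.255.255) -> eth9
  179.176.0.0/14 (179.176.0.0 - 179.179.255.255) -> eth11
  179.178.0.0/18 (179.178.0.0 - 179.178.63.255) -> eth2
More-specific entries that do NOT match:
  179.178.12.248/30 (179.178.12.248 - 179.178.12.251) does not contain 179.178.12.242
  179.178.12.208/28 (179.178.12.208 - 179.178.12.223) does not contain 179.178.12.242
  179.178.12.96/27 (179.178.12.96 - 179.178.12.127) does not contain 179.178.12.242
  179.178.12.192/27 (179.178.12.192 - 179.178.12.223) does not contain 179.178.12.242
  179.178.28.128/25 (179.178.28.128 - 179.178.28.255) does not contain 179.178.12.242
Longest matching prefix is /18 -> interface eth2.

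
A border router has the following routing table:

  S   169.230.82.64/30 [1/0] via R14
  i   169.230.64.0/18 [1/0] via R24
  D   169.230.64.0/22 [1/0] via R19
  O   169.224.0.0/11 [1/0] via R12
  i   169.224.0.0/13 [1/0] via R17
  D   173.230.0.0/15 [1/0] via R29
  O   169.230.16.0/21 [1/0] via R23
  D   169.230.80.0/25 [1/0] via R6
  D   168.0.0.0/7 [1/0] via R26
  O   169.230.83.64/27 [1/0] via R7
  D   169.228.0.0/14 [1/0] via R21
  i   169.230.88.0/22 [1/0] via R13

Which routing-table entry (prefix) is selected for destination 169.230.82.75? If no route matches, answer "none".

169.230.64.0/18

Entries matching 169.230.82.75:
  168.0.0.0/7 (168.0.0.0 - 169.255.255.255)
  169.224.0.0/11 (169.224.0.0 - 169.255.255.255)
  169.224.0.0/13 (169.224.0.0 - 169.231.255.255)
  169.228.0.0/14 (169.228.0.0 - 169.231.255.255)
  169.230.64.0/18 (169.230.64.0 - 169.230.127.255)
Most specific is 169.230.64.0/18.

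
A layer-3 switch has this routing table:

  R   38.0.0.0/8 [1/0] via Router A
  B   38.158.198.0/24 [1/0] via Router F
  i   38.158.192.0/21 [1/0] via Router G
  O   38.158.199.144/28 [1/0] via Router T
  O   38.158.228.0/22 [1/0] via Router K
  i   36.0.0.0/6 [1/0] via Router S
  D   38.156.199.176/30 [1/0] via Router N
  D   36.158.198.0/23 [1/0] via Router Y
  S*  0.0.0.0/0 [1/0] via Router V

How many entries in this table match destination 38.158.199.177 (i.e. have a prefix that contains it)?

Prefixes containing 38.158.199.177:
  0.0.0.0/0 (default, matches everything)
  36.0.0.0/6 (36.0.0.0 - 39.255.255.255)
  38.0.0.0/8 (38.0.0.0 - 38.255.255.255)
  38.158.192.0/21 (38.158.192.0 - 38.158.199.255)
Total matching entries: 4.

4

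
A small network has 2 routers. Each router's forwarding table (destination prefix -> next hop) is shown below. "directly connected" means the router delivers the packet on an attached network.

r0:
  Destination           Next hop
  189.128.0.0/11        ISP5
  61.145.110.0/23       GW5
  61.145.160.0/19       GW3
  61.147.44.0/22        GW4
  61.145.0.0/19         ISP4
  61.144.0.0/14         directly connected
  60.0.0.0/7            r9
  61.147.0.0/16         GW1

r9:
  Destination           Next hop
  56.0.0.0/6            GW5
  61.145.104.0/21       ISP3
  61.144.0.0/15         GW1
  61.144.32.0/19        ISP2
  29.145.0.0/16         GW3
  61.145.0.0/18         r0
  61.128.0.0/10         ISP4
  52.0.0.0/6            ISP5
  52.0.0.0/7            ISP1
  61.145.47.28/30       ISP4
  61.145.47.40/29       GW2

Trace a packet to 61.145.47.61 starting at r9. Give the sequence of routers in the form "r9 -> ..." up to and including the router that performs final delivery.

r9 -> r0

At r9: longest match for 61.145.47.61 is 61.145.0.0/18 -> r0
At r0: longest match for 61.145.47.61 is 61.144.0.0/14 -> directly connected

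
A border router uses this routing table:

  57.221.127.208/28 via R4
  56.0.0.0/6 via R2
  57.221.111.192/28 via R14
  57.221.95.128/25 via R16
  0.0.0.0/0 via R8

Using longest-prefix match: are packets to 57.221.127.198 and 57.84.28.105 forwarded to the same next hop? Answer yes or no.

57.221.127.198: longest match 56.0.0.0/6 -> R2
57.84.28.105: longest match 56.0.0.0/6 -> R2

yes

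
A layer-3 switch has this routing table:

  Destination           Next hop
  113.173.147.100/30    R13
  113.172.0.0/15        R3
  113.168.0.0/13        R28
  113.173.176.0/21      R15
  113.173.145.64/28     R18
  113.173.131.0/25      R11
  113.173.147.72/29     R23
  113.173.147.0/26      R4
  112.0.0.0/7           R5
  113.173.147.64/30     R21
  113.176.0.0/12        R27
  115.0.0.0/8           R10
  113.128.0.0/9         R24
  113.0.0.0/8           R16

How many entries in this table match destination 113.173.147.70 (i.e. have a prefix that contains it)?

Prefixes containing 113.173.147.70:
  112.0.0.0/7 (112.0.0.0 - 113.255.255.255)
  113.0.0.0/8 (113.0.0.0 - 113.255.255.255)
  113.128.0.0/9 (113.128.0.0 - 113.255.255.255)
  113.168.0.0/13 (113.168.0.0 - 113.175.255.255)
  113.172.0.0/15 (113.172.0.0 - 113.173.255.255)
Total matching entries: 5.

5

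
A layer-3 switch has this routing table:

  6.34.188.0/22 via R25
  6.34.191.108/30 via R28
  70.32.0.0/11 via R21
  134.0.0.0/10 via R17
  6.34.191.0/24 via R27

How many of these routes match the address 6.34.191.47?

2

Prefixes containing 6.34.191.47:
  6.34.188.0/22 (6.34.188.0 - 6.34.191.255)
  6.34.191.0/24 (6.34.191.0 - 6.34.191.255)
Total matching entries: 2.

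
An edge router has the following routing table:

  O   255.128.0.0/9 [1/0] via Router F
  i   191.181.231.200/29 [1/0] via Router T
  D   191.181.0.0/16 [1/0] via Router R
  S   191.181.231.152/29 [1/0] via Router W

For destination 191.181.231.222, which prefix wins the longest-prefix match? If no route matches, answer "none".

191.181.0.0/16

Entries matching 191.181.231.222:
  191.181.0.0/16 (191.181.0.0 - 191.181.255.255)
Most specific is 191.181.0.0/16.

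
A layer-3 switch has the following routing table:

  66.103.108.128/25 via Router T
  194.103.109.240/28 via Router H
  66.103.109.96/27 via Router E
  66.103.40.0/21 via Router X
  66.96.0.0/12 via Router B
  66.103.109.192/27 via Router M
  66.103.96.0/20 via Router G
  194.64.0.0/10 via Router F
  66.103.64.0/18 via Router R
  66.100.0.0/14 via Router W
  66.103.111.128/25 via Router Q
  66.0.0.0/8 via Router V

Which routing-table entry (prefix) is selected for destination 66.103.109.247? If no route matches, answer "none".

66.103.96.0/20

Entries matching 66.103.109.247:
  66.0.0.0/8 (66.0.0.0 - 66.255.255.255)
  66.96.0.0/12 (66.96.0.0 - 66.111.255.255)
  66.100.0.0/14 (66.100.0.0 - 66.103.255.255)
  66.103.64.0/18 (66.103.64.0 - 66.103.127.255)
  66.103.96.0/20 (66.103.96.0 - 66.103.111.255)
Most specific is 66.103.96.0/20.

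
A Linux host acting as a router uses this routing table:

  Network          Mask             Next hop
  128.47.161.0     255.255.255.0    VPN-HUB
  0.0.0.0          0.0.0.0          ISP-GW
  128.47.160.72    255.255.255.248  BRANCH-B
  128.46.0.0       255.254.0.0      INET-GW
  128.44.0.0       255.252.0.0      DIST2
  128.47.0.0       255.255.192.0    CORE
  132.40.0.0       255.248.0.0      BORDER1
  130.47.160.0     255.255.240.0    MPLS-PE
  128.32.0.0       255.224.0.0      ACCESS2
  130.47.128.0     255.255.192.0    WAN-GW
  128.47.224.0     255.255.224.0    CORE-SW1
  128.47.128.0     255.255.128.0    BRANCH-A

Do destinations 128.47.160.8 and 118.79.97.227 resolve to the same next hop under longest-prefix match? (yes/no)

no

128.47.160.8: longest match 128.47.128.0/17 -> BRANCH-A
118.79.97.227: longest match 0.0.0.0/0 -> ISP-GW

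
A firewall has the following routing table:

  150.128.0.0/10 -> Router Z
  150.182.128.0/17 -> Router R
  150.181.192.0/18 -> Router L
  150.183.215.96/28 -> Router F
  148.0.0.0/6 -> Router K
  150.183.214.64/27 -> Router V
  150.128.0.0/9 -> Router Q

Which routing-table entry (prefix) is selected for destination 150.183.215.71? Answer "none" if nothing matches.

150.128.0.0/10

Entries matching 150.183.215.71:
  148.0.0.0/6 (148.0.0.0 - 151.255.255.255)
  150.128.0.0/9 (150.128.0.0 - 150.255.255.255)
  150.128.0.0/10 (150.128.0.0 - 150.191.255.255)
Most specific is 150.128.0.0/10.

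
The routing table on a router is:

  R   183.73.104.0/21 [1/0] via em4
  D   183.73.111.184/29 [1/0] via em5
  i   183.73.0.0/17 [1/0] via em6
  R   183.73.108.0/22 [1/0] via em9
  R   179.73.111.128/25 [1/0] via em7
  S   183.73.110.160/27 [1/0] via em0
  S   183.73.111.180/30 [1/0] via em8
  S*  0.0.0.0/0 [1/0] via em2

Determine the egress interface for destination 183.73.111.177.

em9

Routes whose prefix contains 183.73.111.177:
  0.0.0.0/0 (default, matches everything) -> em2
  183.73.0.0/17 (183.73.0.0 - 183.73.127.255) -> em6
  183.73.104.0/21 (183.73.104.0 - 183.73.111.255) -> em4
  183.73.108.0/22 (183.73.108.0 - 183.73.111.255) -> em9
More-specific entries that do NOT match:
  183.73.111.180/30 (183.73.111.180 - 183.73.111.183) does not contain 183.73.111.177
  183.73.111.184/29 (183.73.111.184 - 183.73.111.191) does not contain 183.73.111.177
  183.73.110.160/27 (183.73.110.160 - 183.73.110.191) does not contain 183.73.111.177
  179.73.111.128/25 (179.73.111.128 - 179.73.111.255) does not contain 183.73.111.177
Longest matching prefix is /22 -> interface em9.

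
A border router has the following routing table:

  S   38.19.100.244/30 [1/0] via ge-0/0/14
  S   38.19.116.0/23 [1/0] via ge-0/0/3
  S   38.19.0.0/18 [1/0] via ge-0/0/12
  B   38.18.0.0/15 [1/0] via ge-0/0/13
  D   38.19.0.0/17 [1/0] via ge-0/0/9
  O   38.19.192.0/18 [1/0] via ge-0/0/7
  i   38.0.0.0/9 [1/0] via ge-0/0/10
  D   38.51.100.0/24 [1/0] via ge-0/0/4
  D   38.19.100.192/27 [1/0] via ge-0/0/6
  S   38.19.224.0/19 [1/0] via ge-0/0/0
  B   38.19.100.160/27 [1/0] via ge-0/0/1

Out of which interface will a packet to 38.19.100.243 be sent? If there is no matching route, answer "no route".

ge-0/0/9

Routes whose prefix contains 38.19.100.243:
  38.0.0.0/9 (38.0.0.0 - 38.127.255.255) -> ge-0/0/10
  38.18.0.0/15 (38.18.0.0 - 38.19.255.255) -> ge-0/0/13
  38.19.0.0/17 (38.19.0.0 - 38.19.127.255) -> ge-0/0/9
More-specific entries that do NOT match:
  38.19.100.244/30 (38.19.100.244 - 38.19.100.247) does not contain 38.19.100.243
  38.19.100.192/27 (38.19.100.192 - 38.19.100.223) does not contain 38.19.100.243
  38.19.100.160/27 (38.19.100.160 - 38.19.100.191) does not contain 38.19.100.243
  38.51.100.0/24 (38.51.100.0 - 38.51.100.255) does not contain 38.19.100.243
  38.19.116.0/23 (38.19.116.0 - 38.19.117.255) does not contain 38.19.100.243
  38.19.224.0/19 (38.19.224.0 - 38.19.255.255) does not contain 38.19.100.243
  38.19.0.0/18 (38.19.0.0 - 38.19.63.255) does not contain 38.19.100.243
  38.19.192.0/18 (38.19.192.0 - 38.19.255.255) does not contain 38.19.100.243
Longest matching prefix is /17 -> interface ge-0/0/9.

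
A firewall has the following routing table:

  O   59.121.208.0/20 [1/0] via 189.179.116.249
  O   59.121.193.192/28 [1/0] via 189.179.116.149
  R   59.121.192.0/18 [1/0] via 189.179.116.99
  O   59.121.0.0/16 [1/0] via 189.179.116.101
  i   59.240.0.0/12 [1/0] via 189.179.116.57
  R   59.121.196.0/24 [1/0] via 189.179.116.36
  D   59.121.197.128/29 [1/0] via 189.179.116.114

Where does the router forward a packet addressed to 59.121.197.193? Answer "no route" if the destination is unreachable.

Routes whose prefix contains 59.121.197.193:
  59.121.0.0/16 (59.121.0.0 - 59.121.255.255) -> 189.179.116.101
  59.121.192.0/18 (59.121.192.0 - 59.121.255.255) -> 189.179.116.99
More-specific entries that do NOT match:
  59.121.197.128/29 (59.121.197.128 - 59.121.197.135) does not contain 59.121.197.193
  59.121.193.192/28 (59.121.193.192 - 59.121.193.207) does not contain 59.121.197.193
  59.121.196.0/24 (59.121.196.0 - 59.121.196.255) does not contain 59.121.197.193
  59.121.208.0/20 (59.121.208.0 - 59.121.223.255) does not contain 59.121.197.193
Longest matching prefix is /18 -> next hop 189.179.116.99.

189.179.116.99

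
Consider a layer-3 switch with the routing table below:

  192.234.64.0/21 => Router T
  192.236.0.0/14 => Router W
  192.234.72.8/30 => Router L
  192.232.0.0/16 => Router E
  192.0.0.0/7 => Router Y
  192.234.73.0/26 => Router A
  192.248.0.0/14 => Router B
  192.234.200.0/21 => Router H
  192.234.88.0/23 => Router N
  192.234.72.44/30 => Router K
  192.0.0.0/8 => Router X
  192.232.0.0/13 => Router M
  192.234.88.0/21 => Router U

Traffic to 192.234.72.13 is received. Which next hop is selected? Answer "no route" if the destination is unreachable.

Router M

Routes whose prefix contains 192.234.72.13:
  192.0.0.0/7 (192.0.0.0 - 193.255.255.255) -> Router Y
  192.0.0.0/8 (192.0.0.0 - 192.255.255.255) -> Router X
  192.232.0.0/13 (192.232.0.0 - 192.239.255.255) -> Router M
More-specific entries that do NOT match:
  192.234.72.8/30 (192.234.72.8 - 192.234.72.11) does not contain 192.234.72.13
  192.234.72.44/30 (192.234.72.44 - 192.234.72.47) does not contain 192.234.72.13
  192.234.73.0/26 (192.234.73.0 - 192.234.73.63) does not contain 192.234.72.13
  192.234.88.0/23 (192.234.88.0 - 192.234.89.255) does not contain 192.234.72.13
  192.234.64.0/21 (192.234.64.0 - 192.234.71.255) does not contain 192.234.72.13
  192.234.200.0/21 (192.234.200.0 - 192.234.207.255) does not contain 192.234.72.13
  192.234.88.0/21 (192.234.88.0 - 192.234.95.255) does not contain 192.234.72.13
  192.232.0.0/16 (192.232.0.0 - 192.232.255.255) does not contain 192.234.72.13
  192.236.0.0/14 (192.236.0.0 - 192.239.255.255) does not contain 192.234.72.13
  192.248.0.0/14 (192.248.0.0 - 192.251.255.255) does not contain 192.234.72.13
Longest matching prefix is /13 -> next hop Router M.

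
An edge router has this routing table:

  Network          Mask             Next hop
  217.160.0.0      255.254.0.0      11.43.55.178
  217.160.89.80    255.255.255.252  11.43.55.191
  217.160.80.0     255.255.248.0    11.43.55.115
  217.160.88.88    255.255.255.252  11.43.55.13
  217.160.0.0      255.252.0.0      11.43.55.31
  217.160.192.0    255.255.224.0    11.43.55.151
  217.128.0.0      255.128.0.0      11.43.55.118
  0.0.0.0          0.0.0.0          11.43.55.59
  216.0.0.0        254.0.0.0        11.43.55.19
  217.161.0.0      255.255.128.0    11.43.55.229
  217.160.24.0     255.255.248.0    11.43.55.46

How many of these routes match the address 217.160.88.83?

Prefixes containing 217.160.88.83:
  0.0.0.0/0 (default, matches everything)
  216.0.0.0/7 (216.0.0.0 - 217.255.255.255)
  217.128.0.0/9 (217.128.0.0 - 217.255.255.255)
  217.160.0.0/14 (217.160.0.0 - 217.163.255.255)
  217.160.0.0/15 (217.160.0.0 - 217.161.255.255)
Total matching entries: 5.

5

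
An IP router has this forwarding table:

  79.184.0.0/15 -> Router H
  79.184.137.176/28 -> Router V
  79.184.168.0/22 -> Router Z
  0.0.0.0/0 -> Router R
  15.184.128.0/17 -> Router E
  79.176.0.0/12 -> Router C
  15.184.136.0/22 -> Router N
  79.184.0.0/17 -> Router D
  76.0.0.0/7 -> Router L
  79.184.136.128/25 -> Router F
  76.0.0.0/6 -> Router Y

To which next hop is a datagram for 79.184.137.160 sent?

Routes whose prefix contains 79.184.137.160:
  0.0.0.0/0 (default, matches everything) -> Router R
  76.0.0.0/6 (76.0.0.0 - 79.255.255.255) -> Router Y
  79.176.0.0/12 (79.176.0.0 - 79.191.255.255) -> Router C
  79.184.0.0/15 (79.184.0.0 - 79.185.255.255) -> Router H
More-specific entries that do NOT match:
  79.184.137.176/28 (79.184.137.176 - 79.184.137.191) does not contain 79.184.137.160
  79.184.136.128/25 (79.184.136.128 - 79.184.136.255) does not contain 79.184.137.160
  79.184.168.0/22 (79.184.168.0 - 79.184.171.255) does not contain 79.184.137.160
  15.184.136.0/22 (15.184.136.0 - 15.184.139.255) does not contain 79.184.137.160
  15.184.128.0/17 (15.184.128.0 - 15.184.255.255) does not contain 79.184.137.160
  79.184.0.0/17 (79.184.0.0 - 79.184.127.255) does not contain 79.184.137.160
Longest matching prefix is /15 -> next hop Router H.

Router H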